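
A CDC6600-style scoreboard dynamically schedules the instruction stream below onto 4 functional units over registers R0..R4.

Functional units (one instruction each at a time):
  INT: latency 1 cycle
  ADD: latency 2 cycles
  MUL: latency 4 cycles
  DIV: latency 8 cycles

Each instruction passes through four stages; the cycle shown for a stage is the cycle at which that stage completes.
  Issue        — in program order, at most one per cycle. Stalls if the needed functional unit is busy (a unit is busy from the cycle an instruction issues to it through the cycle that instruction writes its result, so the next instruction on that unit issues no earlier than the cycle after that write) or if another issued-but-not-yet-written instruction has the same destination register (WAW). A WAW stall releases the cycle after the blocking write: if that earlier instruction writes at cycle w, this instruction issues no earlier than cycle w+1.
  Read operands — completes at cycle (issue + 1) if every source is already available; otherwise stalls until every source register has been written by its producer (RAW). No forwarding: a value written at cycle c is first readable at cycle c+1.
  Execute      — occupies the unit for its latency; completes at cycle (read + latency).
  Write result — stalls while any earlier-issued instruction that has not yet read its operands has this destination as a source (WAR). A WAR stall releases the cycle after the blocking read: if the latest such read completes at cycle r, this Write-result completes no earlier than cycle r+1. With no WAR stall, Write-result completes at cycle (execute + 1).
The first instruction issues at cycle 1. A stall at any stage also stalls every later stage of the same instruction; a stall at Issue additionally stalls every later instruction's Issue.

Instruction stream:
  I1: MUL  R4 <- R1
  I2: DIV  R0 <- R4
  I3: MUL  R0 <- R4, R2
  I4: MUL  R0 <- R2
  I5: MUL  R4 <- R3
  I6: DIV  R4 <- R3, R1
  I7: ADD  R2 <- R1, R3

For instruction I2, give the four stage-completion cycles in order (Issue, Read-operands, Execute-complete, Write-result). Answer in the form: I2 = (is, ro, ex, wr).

I2 = (2, 8, 16, 17)

I1: IS=1 RO=2 EX=6 WR=7
I2: IS=2 RO=8 EX=16 WR=17  [RAW R4: wait I1 write@7]
I3: IS=18 RO=19 EX=23 WR=24  [WAW R0: wait I2 write@17]
I4: IS=25 RO=26 EX=30 WR=31  [struct: MUL busy until I3 writes@24]
I5: IS=32 RO=33 EX=37 WR=38  [struct: MUL busy until I4 writes@31]
I6: IS=39 RO=40 EX=48 WR=49  [WAW R4: wait I5 write@38]
I7: IS=40 RO=41 EX=43 WR=44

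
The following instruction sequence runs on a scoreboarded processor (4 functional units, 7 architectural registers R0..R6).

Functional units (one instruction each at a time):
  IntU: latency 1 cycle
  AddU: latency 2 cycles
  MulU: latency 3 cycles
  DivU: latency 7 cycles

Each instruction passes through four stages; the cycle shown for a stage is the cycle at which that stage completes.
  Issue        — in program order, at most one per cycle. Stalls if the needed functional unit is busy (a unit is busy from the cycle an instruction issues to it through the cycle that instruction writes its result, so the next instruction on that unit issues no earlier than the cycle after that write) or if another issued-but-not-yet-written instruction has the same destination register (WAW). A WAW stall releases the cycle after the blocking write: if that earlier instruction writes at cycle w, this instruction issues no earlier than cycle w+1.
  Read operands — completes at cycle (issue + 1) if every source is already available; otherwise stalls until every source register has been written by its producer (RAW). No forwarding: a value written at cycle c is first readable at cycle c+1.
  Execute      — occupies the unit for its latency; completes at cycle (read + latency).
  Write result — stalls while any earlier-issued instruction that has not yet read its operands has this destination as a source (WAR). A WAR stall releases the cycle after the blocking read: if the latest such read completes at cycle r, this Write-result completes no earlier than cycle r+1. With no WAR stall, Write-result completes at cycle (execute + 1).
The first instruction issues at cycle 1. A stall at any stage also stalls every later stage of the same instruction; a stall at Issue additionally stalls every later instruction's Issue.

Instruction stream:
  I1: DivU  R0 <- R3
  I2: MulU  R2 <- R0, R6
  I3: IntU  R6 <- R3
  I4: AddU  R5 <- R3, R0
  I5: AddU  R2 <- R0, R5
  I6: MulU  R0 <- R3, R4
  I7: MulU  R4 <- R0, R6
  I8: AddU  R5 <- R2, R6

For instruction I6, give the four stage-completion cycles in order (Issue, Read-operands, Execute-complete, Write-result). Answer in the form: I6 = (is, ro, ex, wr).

I1 -> (1, 2, 9, 10)
I2 -> (2, 11, 14, 15)  // RAW R0: wait I1 write@10
I3 -> (3, 4, 5, 12)  // WAR R6: wait I2 read@11
I4 -> (4, 11, 13, 14)  // RAW R0: wait I1 write@10
I5 -> (16, 17, 19, 20)  // WAW R2: wait I2 write@15
I6 -> (17, 18, 21, 22)
I7 -> (23, 24, 27, 28)  // struct: MulU busy until I6 writes@22
I8 -> (24, 25, 27, 28)

I6 = (17, 18, 21, 22)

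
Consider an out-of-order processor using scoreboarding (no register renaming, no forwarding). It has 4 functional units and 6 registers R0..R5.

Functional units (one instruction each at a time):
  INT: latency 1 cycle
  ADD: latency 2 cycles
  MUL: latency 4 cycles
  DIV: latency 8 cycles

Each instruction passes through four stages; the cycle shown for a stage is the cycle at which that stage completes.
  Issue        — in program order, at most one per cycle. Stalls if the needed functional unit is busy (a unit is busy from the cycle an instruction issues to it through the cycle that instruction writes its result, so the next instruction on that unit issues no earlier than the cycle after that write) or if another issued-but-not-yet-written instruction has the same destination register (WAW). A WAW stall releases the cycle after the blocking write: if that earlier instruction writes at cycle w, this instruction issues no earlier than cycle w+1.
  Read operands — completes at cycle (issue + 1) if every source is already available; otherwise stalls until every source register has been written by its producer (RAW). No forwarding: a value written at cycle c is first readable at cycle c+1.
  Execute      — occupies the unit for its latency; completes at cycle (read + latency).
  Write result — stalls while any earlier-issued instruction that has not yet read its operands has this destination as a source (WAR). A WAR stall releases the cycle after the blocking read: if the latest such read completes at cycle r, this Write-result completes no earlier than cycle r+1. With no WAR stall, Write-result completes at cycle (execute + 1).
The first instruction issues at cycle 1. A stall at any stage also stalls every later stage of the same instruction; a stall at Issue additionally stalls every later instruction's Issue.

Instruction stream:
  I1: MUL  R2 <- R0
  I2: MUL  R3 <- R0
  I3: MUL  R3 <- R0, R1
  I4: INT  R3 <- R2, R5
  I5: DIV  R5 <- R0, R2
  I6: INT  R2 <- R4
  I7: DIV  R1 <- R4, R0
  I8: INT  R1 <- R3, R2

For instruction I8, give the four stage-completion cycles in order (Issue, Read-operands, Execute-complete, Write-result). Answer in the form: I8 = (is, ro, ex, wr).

c1: issue I1 (MUL)
c2: I1 read-ops
c6: I1 finished on MUL
c7: I1→R2
c8: issue I2 (MUL)
c9: I2 read-ops
c13: I2 finished on MUL
c14: I2→R3
c15: issue I3 (MUL)
c16: I3 read-ops
c20: I3 finished on MUL
c21: I3→R3
c22: issue I4 (INT)
c23: I4 read-ops · issue I5 (DIV)
c24: I4 finished on INT · I5 read-ops
c25: I4→R3
c26: issue I6 (INT)
c27: I6 read-ops
c28: I6 finished on INT
c29: I6→R2
c32: I5 finished on DIV
c33: I5→R5
c34: issue I7 (DIV)
c35: I7 read-ops
c43: I7 finished on DIV
c44: I7→R1
c45: issue I8 (INT)
c46: I8 read-ops
c47: I8 finished on INT
c48: I8→R1

I8 = (45, 46, 47, 48)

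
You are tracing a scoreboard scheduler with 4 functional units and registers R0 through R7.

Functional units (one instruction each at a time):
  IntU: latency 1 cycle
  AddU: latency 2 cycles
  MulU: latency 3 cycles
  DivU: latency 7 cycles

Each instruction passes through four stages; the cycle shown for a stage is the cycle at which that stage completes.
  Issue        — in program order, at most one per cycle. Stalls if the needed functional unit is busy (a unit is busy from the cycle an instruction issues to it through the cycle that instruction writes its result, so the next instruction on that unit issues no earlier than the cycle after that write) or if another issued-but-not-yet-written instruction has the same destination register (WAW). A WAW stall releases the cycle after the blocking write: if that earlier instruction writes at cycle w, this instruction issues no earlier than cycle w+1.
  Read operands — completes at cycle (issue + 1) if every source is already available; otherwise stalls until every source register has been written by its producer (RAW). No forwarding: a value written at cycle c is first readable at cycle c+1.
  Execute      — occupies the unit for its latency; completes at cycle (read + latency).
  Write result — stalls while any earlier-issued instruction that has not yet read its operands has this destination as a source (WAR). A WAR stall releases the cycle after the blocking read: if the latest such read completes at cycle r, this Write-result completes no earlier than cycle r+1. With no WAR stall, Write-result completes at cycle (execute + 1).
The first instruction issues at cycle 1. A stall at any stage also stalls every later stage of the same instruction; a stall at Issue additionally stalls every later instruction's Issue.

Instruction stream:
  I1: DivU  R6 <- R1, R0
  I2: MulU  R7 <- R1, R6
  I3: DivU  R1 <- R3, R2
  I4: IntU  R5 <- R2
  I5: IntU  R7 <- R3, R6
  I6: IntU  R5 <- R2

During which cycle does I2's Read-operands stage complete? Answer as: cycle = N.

I1: IS=1 RO=2 EX=9 WR=10
I2: IS=2 RO=11 EX=14 WR=15  [RAW R6: wait I1 write@10]
I3: IS=11 RO=12 EX=19 WR=20  [struct: DivU busy until I1 writes@10]
I4: IS=12 RO=13 EX=14 WR=15
I5: IS=16 RO=17 EX=18 WR=19  [struct: IntU busy until I4 writes@15]
I6: IS=20 RO=21 EX=22 WR=23  [struct: IntU busy until I5 writes@19]

cycle = 11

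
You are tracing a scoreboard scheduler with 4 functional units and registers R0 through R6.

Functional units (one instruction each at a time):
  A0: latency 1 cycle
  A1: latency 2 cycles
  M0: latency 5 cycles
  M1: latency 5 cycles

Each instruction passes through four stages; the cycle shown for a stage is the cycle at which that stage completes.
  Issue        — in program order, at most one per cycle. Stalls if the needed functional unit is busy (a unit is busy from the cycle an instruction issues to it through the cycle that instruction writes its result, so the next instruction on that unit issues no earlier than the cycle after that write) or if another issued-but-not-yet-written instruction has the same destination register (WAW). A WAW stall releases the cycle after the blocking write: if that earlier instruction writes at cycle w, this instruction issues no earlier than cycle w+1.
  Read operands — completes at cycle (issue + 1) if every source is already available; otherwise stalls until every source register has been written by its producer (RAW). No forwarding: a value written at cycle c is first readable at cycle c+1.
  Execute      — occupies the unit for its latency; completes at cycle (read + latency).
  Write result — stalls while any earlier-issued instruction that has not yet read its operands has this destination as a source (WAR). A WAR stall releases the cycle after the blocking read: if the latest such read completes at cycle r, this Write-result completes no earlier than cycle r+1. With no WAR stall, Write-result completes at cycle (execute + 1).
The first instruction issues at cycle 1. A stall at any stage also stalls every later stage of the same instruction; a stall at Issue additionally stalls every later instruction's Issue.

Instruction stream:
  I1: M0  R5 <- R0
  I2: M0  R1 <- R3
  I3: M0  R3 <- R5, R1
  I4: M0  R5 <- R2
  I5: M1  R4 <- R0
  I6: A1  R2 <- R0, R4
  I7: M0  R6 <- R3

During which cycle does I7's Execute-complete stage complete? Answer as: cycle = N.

cycle = 39

cycle 1: I1 issues→M0
cycle 2: I1 reads
cycle 7: I1 exec-done
cycle 8: I1 writes R5
cycle 9: I2 issues→M0
cycle 10: I2 reads
cycle 15: I2 exec-done
cycle 16: I2 writes R1
cycle 17: I3 issues→M0
cycle 18: I3 reads
cycle 23: I3 exec-done
cycle 24: I3 writes R3
cycle 25: I4 issues→M0
cycle 26: I4 reads, I5 issues→M1
cycle 27: I5 reads, I6 issues→A1
cycle 31: I4 exec-done
cycle 32: I4 writes R5, I5 exec-done
cycle 33: I5 writes R4, I7 issues→M0
cycle 34: I6 reads, I7 reads
cycle 36: I6 exec-done
cycle 37: I6 writes R2
cycle 39: I7 exec-done
cycle 40: I7 writes R6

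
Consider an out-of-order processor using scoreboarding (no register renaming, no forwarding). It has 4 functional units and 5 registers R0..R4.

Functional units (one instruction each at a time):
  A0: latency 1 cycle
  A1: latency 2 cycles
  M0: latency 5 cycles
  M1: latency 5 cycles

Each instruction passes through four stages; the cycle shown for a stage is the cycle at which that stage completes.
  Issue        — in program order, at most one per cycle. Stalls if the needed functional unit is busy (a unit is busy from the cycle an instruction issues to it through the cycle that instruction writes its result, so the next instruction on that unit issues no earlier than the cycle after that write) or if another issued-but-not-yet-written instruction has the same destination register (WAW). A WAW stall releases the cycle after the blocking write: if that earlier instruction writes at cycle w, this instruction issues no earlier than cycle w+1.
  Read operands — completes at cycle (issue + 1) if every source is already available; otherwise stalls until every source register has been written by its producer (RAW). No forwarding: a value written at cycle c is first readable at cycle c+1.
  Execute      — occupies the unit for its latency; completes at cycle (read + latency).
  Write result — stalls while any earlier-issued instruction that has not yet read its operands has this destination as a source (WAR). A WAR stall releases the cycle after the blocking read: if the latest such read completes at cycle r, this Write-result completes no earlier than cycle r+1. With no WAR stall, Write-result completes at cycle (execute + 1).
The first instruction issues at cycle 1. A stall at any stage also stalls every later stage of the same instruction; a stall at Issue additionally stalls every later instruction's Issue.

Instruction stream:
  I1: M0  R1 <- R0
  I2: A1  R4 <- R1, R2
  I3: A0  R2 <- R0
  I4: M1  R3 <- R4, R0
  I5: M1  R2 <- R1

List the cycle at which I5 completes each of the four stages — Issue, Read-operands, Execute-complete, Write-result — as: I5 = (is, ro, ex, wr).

I5 = (20, 21, 26, 27)

[1] issue I1 (M0)
[2] I1 read-ops | issue I2 (A1)
[3] issue I3 (A0)
[4] I3 read-ops | issue I4 (M1)
[5] I3 finished on A0
[7] I1 finished on M0
[8] I1→R1
[9] I2 read-ops
[10] I3→R2
[11] I2 finished on A1
[12] I2→R4
[13] I4 read-ops
[18] I4 finished on M1
[19] I4→R3
[20] issue I5 (M1)
[21] I5 read-ops
[26] I5 finished on M1
[27] I5→R2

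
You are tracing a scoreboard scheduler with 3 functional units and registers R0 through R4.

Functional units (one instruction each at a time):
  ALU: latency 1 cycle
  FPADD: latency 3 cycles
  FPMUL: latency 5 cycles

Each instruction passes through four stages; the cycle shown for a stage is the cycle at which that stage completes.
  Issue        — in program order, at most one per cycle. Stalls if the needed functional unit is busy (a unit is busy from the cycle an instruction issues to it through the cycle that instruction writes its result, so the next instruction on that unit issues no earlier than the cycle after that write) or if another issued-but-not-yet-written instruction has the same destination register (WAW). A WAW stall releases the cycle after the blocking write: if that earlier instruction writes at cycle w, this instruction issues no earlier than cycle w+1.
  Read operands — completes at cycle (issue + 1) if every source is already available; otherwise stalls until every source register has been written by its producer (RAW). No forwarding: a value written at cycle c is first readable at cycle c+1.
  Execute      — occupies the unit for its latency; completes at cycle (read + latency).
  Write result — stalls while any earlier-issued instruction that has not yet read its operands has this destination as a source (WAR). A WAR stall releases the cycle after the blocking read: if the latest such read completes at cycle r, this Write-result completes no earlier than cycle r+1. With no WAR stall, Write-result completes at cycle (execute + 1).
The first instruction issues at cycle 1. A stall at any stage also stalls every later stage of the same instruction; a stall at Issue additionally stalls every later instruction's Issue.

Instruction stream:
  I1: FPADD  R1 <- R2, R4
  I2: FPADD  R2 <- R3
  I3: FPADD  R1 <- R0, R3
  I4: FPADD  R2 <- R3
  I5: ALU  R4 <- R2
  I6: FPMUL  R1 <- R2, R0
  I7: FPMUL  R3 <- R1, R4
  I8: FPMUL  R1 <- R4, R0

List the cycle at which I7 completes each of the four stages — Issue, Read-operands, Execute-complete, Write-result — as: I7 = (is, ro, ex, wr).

cycle 1: I1→FPADD
cycle 2: I1 RO
cycle 5: I1 EX
cycle 6: I1 WR R1
cycle 7: I2→FPADD
cycle 8: I2 RO
cycle 11: I2 EX
cycle 12: I2 WR R2
cycle 13: I3→FPADD
cycle 14: I3 RO
cycle 17: I3 EX
cycle 18: I3 WR R1
cycle 19: I4→FPADD
cycle 20: I4 RO; I5→ALU
cycle 21: I6→FPMUL
cycle 23: I4 EX
cycle 24: I4 WR R2
cycle 25: I5 RO; I6 RO
cycle 26: I5 EX
cycle 27: I5 WR R4
cycle 30: I6 EX
cycle 31: I6 WR R1
cycle 32: I7→FPMUL
cycle 33: I7 RO
cycle 38: I7 EX
cycle 39: I7 WR R3
cycle 40: I8→FPMUL
cycle 41: I8 RO
cycle 46: I8 EX
cycle 47: I8 WR R1

I7 = (32, 33, 38, 39)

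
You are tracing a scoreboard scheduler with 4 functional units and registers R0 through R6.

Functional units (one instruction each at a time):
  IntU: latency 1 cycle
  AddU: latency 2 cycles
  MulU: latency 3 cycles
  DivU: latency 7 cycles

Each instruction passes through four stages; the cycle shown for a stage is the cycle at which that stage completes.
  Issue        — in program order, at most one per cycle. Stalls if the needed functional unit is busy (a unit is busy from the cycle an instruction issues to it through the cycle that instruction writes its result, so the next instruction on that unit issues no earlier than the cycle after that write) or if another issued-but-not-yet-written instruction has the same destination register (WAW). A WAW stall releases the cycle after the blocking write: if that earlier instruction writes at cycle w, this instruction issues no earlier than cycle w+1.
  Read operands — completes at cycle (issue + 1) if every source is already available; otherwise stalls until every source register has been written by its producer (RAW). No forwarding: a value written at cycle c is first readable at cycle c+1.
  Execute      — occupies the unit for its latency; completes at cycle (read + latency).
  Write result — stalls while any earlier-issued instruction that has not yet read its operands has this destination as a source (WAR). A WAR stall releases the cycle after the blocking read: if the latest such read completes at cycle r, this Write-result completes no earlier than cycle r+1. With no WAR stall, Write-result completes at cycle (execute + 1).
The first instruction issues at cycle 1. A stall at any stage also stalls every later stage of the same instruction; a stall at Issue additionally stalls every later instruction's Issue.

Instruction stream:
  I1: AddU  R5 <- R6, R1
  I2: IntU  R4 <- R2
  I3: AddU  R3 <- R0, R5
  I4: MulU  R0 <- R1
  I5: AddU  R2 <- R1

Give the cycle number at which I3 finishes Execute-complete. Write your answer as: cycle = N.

cycle = 9

I1 -> (1, 2, 4, 5)
I2 -> (2, 3, 4, 5)
I3 -> (6, 7, 9, 10)  // struct: AddU busy until I1 writes@5
I4 -> (7, 8, 11, 12)
I5 -> (11, 12, 14, 15)  // struct: AddU busy until I3 writes@10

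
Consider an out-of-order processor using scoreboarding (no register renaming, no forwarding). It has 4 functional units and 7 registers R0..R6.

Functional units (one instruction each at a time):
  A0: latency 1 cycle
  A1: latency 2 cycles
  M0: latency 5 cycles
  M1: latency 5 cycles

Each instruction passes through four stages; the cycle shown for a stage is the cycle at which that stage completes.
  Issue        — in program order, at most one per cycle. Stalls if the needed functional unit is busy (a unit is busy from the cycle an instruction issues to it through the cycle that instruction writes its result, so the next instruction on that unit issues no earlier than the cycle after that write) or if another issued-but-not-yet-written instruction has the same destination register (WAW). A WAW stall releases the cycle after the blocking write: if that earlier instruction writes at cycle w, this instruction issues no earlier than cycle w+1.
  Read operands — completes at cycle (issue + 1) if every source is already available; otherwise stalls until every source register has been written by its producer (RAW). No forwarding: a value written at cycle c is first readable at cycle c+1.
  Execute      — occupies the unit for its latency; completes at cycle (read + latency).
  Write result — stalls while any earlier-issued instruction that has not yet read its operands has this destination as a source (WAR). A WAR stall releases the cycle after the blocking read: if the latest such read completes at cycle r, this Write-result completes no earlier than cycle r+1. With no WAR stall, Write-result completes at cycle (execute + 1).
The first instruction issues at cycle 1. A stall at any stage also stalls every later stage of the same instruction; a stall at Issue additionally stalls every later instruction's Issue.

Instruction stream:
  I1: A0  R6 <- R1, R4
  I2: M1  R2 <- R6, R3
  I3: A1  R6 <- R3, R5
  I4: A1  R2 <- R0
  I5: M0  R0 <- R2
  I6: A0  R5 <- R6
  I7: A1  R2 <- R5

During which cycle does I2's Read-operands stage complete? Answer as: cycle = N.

cycle = 5

[1] I1→A0
[2] I1 RO, I2→M1
[3] I1 EX
[4] I1 WR R6
[5] I2 RO, I3→A1
[6] I3 RO
[8] I3 EX
[9] I3 WR R6
[10] I2 EX
[11] I2 WR R2
[12] I4→A1
[13] I4 RO, I5→M0
[14] I6→A0
[15] I4 EX, I6 RO
[16] I4 WR R2, I6 EX
[17] I5 RO, I6 WR R5, I7→A1
[18] I7 RO
[20] I7 EX
[21] I7 WR R2
[22] I5 EX
[23] I5 WR R0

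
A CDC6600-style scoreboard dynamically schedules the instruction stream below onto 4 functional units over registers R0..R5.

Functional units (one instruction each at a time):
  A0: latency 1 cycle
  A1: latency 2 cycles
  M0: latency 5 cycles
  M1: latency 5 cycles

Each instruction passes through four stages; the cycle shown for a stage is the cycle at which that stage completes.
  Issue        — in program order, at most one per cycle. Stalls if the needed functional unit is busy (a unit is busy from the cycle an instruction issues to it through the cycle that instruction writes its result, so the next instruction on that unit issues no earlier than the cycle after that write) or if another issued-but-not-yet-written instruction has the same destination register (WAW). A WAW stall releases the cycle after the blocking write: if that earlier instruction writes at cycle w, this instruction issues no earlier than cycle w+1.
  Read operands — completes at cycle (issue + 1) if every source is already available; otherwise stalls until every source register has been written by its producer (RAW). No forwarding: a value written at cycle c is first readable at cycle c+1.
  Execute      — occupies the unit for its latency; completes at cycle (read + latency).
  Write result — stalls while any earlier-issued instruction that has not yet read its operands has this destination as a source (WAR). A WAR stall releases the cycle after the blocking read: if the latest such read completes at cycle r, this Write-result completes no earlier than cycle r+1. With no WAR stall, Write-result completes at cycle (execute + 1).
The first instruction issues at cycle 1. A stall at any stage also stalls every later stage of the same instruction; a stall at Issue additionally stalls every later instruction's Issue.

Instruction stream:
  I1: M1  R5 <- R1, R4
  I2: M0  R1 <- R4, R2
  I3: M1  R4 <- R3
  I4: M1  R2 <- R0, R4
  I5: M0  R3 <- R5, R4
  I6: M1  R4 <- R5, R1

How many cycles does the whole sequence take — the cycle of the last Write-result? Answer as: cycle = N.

cycle = 32

  I1 | 1 | 2 | 7 | 8
  I2 | 2 | 3 | 8 | 9
  I3 | 9 | 10 | 15 | 16   struct: M1 busy until I1 writes@8
  I4 | 17 | 18 | 23 | 24   struct: M1 busy until I3 writes@16
  I5 | 18 | 19 | 24 | 25
  I6 | 25 | 26 | 31 | 32   struct: M1 busy until I4 writes@24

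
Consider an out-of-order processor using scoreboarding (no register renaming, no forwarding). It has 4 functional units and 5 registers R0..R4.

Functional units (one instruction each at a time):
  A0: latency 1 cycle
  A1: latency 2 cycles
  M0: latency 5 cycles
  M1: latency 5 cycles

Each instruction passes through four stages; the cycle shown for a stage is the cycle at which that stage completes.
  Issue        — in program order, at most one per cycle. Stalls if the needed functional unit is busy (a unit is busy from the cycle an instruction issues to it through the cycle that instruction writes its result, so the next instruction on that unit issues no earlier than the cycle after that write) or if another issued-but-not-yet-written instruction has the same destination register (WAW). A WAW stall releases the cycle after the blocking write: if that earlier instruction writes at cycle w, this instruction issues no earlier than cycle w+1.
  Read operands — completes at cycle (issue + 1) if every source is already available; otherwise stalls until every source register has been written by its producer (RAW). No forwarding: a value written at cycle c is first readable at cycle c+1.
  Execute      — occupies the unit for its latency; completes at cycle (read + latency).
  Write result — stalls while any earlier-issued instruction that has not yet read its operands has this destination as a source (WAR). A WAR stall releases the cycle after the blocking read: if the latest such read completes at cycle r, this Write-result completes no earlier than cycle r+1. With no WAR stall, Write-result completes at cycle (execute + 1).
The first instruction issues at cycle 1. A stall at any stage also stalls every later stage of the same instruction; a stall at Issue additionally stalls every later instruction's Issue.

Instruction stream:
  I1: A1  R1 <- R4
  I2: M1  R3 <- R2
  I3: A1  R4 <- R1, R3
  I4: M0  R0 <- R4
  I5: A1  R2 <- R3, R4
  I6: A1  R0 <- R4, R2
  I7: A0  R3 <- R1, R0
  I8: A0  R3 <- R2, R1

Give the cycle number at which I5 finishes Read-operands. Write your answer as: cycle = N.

[I1] 1/2/4/5
[I2] 2/3/8/9
[I3] 6/10/12/13  (struct: A1 busy until I1 writes@5; RAW R3: wait I2 write@9)
[I4] 7/14/19/20  (RAW R4: wait I3 write@13)
[I5] 14/15/17/18  (struct: A1 busy until I3 writes@13)
[I6] 21/22/24/25  (WAW R0: wait I4 write@20)
[I7] 22/26/27/28  (RAW R0: wait I6 write@25)
[I8] 29/30/31/32  (struct: A0 busy until I7 writes@28)

cycle = 15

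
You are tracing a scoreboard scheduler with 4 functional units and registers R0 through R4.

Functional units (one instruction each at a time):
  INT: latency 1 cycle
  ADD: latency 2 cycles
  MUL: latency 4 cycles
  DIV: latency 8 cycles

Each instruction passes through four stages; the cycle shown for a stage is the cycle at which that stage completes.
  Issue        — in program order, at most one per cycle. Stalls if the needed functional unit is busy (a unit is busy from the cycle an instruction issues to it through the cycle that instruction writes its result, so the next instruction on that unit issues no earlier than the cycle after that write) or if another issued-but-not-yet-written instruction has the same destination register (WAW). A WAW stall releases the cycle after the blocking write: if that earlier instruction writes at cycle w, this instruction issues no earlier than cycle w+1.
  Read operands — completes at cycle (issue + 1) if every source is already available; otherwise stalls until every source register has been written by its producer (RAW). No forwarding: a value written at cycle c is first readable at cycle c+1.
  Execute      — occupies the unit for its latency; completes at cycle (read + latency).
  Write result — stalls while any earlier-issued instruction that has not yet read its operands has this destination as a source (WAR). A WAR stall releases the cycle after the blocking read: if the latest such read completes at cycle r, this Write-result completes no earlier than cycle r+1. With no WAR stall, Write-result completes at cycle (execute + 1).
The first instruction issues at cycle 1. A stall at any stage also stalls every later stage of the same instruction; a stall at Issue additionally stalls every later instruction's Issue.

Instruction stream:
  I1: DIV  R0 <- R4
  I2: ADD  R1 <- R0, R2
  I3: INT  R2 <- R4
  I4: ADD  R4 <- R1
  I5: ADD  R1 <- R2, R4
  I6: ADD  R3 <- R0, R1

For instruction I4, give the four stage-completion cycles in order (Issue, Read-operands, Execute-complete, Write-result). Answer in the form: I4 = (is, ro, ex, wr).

I4 = (16, 17, 19, 20)

  I1 | 1 | 2 | 10 | 11
  I2 | 2 | 12 | 14 | 15   RAW R0: wait I1 write@11
  I3 | 3 | 4 | 5 | 13   WAR R2: wait I2 read@12
  I4 | 16 | 17 | 19 | 20   struct: ADD busy until I2 writes@15
  I5 | 21 | 22 | 24 | 25   struct: ADD busy until I4 writes@20
  I6 | 26 | 27 | 29 | 30   struct: ADD busy until I5 writes@25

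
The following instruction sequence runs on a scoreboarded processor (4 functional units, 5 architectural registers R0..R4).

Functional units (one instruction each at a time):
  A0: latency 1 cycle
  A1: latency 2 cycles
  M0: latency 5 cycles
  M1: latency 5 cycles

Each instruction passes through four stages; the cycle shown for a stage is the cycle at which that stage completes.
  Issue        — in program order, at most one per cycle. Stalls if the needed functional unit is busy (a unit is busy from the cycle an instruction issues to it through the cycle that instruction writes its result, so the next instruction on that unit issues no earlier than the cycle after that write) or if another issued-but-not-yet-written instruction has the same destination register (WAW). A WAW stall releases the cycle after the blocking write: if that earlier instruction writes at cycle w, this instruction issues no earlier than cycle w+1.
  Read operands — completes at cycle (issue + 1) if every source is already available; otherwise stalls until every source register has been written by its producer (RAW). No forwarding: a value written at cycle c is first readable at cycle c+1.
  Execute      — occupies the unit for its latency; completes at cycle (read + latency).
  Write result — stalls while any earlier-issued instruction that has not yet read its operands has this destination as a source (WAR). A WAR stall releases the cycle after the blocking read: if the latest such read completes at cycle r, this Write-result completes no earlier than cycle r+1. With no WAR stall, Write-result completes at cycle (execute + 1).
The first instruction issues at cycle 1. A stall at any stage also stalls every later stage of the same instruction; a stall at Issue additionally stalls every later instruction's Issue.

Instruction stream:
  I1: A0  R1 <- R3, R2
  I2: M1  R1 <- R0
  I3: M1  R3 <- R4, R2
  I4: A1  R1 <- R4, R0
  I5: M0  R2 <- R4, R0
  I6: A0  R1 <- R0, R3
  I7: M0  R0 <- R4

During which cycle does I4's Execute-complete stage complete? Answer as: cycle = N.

cycle = 17

[1] I1 issues→A0
[2] I1 reads
[3] I1 exec-done
[4] I1 writes R1
[5] I2 issues→M1
[6] I2 reads
[11] I2 exec-done
[12] I2 writes R1
[13] I3 issues→M1
[14] I3 reads, I4 issues→A1
[15] I4 reads, I5 issues→M0
[16] I5 reads
[17] I4 exec-done
[18] I4 writes R1
[19] I3 exec-done, I6 issues→A0
[20] I3 writes R3
[21] I5 exec-done, I6 reads
[22] I5 writes R2, I6 exec-done
[23] I6 writes R1, I7 issues→M0
[24] I7 reads
[29] I7 exec-done
[30] I7 writes R0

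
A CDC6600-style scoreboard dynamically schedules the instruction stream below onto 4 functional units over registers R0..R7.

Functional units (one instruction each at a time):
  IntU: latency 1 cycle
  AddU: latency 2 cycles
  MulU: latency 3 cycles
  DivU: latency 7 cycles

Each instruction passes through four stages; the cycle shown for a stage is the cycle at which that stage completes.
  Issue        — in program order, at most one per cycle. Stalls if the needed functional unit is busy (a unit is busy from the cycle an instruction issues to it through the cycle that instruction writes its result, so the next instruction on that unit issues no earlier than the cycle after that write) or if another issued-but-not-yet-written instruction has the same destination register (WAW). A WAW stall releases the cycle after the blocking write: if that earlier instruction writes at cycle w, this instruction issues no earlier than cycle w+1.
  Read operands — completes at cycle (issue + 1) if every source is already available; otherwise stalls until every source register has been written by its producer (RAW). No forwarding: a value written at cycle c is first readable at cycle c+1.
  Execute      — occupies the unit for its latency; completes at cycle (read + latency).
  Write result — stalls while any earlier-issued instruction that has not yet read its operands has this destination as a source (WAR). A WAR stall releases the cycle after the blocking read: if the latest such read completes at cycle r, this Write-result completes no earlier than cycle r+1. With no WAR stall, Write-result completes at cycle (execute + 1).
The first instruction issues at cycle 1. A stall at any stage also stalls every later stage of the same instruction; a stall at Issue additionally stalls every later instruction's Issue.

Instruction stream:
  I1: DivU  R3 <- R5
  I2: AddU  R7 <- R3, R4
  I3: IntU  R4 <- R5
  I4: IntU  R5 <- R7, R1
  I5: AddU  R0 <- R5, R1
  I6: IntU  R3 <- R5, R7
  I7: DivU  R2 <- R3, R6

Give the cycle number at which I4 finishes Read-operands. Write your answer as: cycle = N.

cycle = 15

[1] issue I1 (DivU)
[2] I1 read-ops, issue I2 (AddU)
[3] issue I3 (IntU)
[4] I3 read-ops
[5] I3 finished on IntU
[9] I1 finished on DivU
[10] I1→R3
[11] I2 read-ops
[12] I3→R4
[13] I2 finished on AddU, issue I4 (IntU)
[14] I2→R7
[15] I4 read-ops, issue I5 (AddU)
[16] I4 finished on IntU
[17] I4→R5
[18] I5 read-ops, issue I6 (IntU)
[19] I6 read-ops, issue I7 (DivU)
[20] I5 finished on AddU, I6 finished on IntU
[21] I5→R0, I6→R3
[22] I7 read-ops
[29] I7 finished on DivU
[30] I7→R2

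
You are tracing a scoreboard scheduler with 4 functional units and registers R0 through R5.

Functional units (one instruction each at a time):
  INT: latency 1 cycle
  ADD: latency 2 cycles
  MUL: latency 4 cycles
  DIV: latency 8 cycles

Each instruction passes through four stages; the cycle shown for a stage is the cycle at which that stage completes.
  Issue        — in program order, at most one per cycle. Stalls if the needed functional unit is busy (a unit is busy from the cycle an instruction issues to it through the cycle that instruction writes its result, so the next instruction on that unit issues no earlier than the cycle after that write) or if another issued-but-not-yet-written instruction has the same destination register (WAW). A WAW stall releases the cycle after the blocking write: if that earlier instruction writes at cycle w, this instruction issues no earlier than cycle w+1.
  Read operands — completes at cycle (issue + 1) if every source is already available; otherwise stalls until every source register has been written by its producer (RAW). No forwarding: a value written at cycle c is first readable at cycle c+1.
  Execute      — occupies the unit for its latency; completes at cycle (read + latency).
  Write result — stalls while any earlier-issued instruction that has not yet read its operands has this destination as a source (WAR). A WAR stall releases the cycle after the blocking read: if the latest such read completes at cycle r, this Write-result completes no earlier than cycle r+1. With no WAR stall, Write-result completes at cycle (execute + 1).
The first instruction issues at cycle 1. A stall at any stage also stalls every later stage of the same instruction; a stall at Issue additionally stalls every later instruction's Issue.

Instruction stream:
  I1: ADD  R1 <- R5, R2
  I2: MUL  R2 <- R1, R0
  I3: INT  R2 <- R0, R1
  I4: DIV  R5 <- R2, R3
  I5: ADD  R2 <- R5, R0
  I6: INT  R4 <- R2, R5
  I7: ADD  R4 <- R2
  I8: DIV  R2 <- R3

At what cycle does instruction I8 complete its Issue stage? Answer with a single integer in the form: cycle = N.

cycle = 34

I1  is:1  ro:2  ex:4  wr:5
I2  is:2  ro:6  ex:10  wr:11  — RAW R1: wait I1 write@5
I3  is:12  ro:13  ex:14  wr:15  — WAW R2: wait I2 write@11
I4  is:13  ro:16  ex:24  wr:25  — RAW R2: wait I3 write@15
I5  is:16  ro:26  ex:28  wr:29  — WAW R2: wait I3 write@15, RAW R5: wait I4 write@25
I6  is:17  ro:30  ex:31  wr:32  — RAW R2: wait I5 write@29
I7  is:33  ro:34  ex:36  wr:37  — WAW R4: wait I6 write@32
I8  is:34  ro:35  ex:43  wr:44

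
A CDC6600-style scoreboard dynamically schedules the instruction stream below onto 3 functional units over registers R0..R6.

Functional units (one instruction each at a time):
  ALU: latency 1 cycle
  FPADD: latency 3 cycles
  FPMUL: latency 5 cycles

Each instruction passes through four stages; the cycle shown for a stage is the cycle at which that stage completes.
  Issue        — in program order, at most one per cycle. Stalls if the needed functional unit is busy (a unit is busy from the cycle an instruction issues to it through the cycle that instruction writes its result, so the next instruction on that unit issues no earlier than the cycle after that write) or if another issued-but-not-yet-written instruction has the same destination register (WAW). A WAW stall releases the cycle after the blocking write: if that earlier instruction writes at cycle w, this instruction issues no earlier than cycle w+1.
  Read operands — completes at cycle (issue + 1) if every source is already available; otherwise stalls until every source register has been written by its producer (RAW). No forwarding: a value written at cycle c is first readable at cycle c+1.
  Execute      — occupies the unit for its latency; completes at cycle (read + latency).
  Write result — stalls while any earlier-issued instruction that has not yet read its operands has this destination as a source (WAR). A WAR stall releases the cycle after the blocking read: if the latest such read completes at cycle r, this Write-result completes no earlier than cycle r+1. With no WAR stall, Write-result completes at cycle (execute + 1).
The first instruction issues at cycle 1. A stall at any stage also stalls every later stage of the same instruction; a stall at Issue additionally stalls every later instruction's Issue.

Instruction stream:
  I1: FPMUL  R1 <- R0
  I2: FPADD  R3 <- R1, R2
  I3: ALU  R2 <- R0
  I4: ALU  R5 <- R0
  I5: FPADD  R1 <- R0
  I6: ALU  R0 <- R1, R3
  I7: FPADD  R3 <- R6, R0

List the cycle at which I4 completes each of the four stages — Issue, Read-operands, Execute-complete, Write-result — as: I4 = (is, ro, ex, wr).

  I1 | 1 | 2 | 7 | 8
  I2 | 2 | 9 | 12 | 13   RAW R1: wait I1 write@8
  I3 | 3 | 4 | 5 | 10   WAR R2: wait I2 read@9
  I4 | 11 | 12 | 13 | 14   struct: ALU busy until I3 writes@10
  I5 | 14 | 15 | 18 | 19   struct: FPADD busy until I2 writes@13
  I6 | 15 | 20 | 21 | 22   RAW R1: wait I5 write@19
  I7 | 20 | 23 | 26 | 27   struct: FPADD busy until I5 writes@19 · RAW R0: wait I6 write@22

I4 = (11, 12, 13, 14)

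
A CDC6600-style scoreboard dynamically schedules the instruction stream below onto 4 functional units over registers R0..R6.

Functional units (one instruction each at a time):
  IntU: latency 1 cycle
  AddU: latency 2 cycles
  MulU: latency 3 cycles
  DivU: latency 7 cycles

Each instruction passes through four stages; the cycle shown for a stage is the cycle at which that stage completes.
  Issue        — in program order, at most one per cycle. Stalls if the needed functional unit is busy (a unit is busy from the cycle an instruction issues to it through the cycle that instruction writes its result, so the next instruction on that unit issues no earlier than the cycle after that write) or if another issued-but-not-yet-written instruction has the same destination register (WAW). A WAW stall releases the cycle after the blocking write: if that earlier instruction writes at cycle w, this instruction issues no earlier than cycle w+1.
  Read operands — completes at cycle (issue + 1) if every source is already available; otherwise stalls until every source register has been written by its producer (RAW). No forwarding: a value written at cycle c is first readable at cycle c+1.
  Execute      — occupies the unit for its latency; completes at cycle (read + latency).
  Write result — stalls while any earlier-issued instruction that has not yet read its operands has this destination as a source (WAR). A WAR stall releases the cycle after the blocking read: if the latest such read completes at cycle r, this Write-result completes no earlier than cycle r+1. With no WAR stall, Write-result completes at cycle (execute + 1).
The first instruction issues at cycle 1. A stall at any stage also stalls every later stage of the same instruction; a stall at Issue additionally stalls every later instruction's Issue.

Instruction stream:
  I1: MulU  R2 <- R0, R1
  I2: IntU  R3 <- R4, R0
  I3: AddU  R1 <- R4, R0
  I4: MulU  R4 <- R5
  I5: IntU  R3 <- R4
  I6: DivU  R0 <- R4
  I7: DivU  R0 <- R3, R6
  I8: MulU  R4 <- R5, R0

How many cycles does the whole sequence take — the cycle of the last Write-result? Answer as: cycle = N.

  I1 | 1 | 2 | 5 | 6
  I2 | 2 | 3 | 4 | 5
  I3 | 3 | 4 | 6 | 7
  I4 | 7 | 8 | 11 | 12   struct: MulU busy until I1 writes@6
  I5 | 8 | 13 | 14 | 15   RAW R4: wait I4 write@12
  I6 | 9 | 13 | 20 | 21   RAW R4: wait I4 write@12
  I7 | 22 | 23 | 30 | 31   struct: DivU busy until I6 writes@21
  I8 | 23 | 32 | 35 | 36   RAW R0: wait I7 write@31

cycle = 36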